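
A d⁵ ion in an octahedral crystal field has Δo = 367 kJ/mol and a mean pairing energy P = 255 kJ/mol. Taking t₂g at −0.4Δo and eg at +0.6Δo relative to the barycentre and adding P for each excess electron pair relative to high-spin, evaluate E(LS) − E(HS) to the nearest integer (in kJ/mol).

-224

In the high-spin limit (t₂g³ eg²) the orbital term is 0.0Δo = 0 kJ/mol, with no excess pairing.
Low-spin: t₂g⁵ eg⁰, orbital CFSE = -2.0Δo = -734 kJ/mol; plus 2 excess pairs × P = +510 kJ/mol; total -224 kJ/mol.
Thus E(LS) − E(HS) = -224 kJ/mol.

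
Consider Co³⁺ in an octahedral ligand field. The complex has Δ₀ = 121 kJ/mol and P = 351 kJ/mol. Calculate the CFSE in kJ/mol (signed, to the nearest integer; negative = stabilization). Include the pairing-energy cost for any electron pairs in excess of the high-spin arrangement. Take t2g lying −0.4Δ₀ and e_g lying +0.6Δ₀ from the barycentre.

-48

Co³⁺: group 9, so d-count = 9 − 3 = 6.
Δ₀ < P, so pairing is avoided: the ground state is high-spin.
Configuration: t2g^4 e_g^2.
Orbital CFSE = -0.4Δ₀ = -0.4 × 121 = -48 kJ/mol.
High-spin has no excess pairs, so no pairing correction applies.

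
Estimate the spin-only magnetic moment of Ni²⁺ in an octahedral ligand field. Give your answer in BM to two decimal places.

2.83 BM

Ni sits in group 10; removing 2 electrons leaves Ni²⁺ with 10 − 2 = 8 d electrons.
Configuration: t₂g⁶ eg² → 2 unpaired electrons.
μ(spin-only) = √[2(2+2)] = √8 ≈ 2.83 BM.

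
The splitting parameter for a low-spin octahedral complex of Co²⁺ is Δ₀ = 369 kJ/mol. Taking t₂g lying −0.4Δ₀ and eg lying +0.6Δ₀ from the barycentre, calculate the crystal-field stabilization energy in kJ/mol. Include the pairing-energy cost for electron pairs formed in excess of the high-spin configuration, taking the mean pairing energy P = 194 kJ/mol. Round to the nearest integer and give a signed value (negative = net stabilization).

Co²⁺: group 9, so d-count = 9 − 2 = 7.
Configuration: t₂g⁶ eg¹.
CFSE(orbital) = 6×(-0.4Δ₀) + 1×(0.6Δ₀) = -1.8Δ₀; with Δ₀ = 369 kJ/mol that is -664 kJ/mol.
Relative to high-spin t₂g⁵ eg² (2 paired), the low-spin configuration has 1 additional pair, contributing +1 × 194 = +194 kJ/mol.
Overall CFSE = -664 + 194 = -470 kJ/mol.

-470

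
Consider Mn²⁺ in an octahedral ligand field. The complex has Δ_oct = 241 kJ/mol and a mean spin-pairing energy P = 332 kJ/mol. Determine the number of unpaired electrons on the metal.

Group 7 minus oxidation state +2 gives a d⁵ configuration for Mn²⁺.
Δ_oct < P, so pairing is avoided: the ground state is high-spin.
Configuration: t2g^3 e_g^2.
Unpaired electrons: 5.

5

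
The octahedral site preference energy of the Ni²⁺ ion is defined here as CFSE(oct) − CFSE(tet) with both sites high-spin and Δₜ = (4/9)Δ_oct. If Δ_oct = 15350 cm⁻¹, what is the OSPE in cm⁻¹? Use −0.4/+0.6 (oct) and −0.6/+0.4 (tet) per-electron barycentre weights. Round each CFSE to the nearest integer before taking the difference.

Group 10 minus oxidation state +2 gives a d⁸ configuration for Ni²⁺.
Octahedral (high-spin): t₂g⁶ eg², CFSE = 6(−0.4) + 2(+0.6) = -1.2Δ_oct = -1.2 × 15350 = -18420 cm⁻¹.
In a tetrahedral site the filling is e⁴ t₂⁴: CFSE(tet) = -0.8Δₜ = -0.8 × (4/9)(15350) = -5458 cm⁻¹.
OSPE = CFSE(oct) − CFSE(tet) = -18420 − (-5458) = -12962 cm⁻¹.

-12962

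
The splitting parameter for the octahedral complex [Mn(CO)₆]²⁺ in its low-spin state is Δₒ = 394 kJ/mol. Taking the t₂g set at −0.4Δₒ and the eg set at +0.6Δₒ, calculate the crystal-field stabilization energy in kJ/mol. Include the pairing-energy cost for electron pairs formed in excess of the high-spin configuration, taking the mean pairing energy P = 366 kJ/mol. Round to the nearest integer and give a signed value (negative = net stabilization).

CO is neutral, so the +2 overall charge sits on Mn: oxidation state +2.
Group 7 minus oxidation state +2 gives a d⁵ configuration for Mn²⁺.
Electron filling gives t₂g⁵ eg⁰.
Orbital CFSE = 5(-0.4) + 0(0.6) = -2.0Δₒ = -2.0 × 394 = -788 kJ/mol.
High-spin d⁵ would be t₂g³ eg² with 0 pairs; low-spin has 2, so 2 excess pairs cost +2P = +732 kJ/mol.
Overall CFSE = -788 + 732 = -56 kJ/mol.

-56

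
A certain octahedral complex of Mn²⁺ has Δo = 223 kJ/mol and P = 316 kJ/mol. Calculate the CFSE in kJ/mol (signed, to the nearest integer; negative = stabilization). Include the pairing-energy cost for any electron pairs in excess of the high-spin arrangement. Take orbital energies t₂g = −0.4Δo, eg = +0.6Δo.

0

Mn sits in group 7; removing 2 electrons leaves Mn²⁺ with 7 − 2 = 5 d electrons.
Δo < P, so pairing is avoided: the ground state is high-spin.
That gives t₂g³ eg².
Orbital CFSE = 0.0Δo = 0.0 × 223 = 0 kJ/mol.
High-spin has no excess pairs, so no pairing correction applies.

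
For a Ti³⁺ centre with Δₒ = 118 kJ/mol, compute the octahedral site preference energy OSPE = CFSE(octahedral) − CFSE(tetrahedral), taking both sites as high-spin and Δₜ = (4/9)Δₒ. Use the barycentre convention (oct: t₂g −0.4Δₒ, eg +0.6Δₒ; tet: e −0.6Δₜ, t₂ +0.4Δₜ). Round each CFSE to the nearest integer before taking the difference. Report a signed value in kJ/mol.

Ti sits in group 4; removing 3 electrons leaves Ti³⁺ with 4 − 3 = 1 d electrons.
In an octahedral site d¹ (HS) is t2g^1 e_g^0, giving CFSE(oct) = -0.4Δₒ = -47 kJ/mol.
In a tetrahedral site the filling is e^1 t2^0: CFSE(tet) = -0.6Δₜ = -0.6 × (4/9)(118) = -31 kJ/mol.
OSPE = CFSE(oct) − CFSE(tet) = -47 − (-31) = -16 kJ/mol.

-16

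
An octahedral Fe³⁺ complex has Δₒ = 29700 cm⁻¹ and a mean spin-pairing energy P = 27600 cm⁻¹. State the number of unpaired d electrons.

Fe sits in group 8; removing 3 electrons leaves Fe³⁺ with 8 − 3 = 5 d electrons.
Here Δₒ > P (29700 > 27600), so the low-spin state is favoured.
Filling d⁵ accordingly: t₂g⁵ eg⁰.
Unpaired electrons: 1.

1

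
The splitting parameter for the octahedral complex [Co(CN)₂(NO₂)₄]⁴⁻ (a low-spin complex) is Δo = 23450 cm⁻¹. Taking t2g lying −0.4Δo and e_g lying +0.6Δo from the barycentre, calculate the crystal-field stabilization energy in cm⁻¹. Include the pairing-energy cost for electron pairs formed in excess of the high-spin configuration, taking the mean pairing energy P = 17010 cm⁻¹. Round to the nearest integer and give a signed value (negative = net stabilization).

-25200

Ligand charges: 2×(-1) from CN⁻ and 4×(-1) from NO₂⁻ sum to -6; with overall charge -4, Co is +2.
Co is in group 9, so Co²⁺ is d⁷ (9 − 2 = 7).
Electron filling gives t2g^6 e_g^1.
Orbital CFSE = 6(-0.4) + 1(0.6) = -1.8Δo = -1.8 × 23450 = -42210 cm⁻¹.
High-spin d⁷ would be t2g^5 e_g^2 with 2 pairs; low-spin has 3, so 1 excess pair costs +1P = +17010 cm⁻¹.
Combining: -42210 + 17010 = -25200 cm⁻¹.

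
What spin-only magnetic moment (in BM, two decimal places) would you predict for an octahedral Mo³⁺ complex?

Mo is in group 6, so Mo³⁺ is d³ (6 − 3 = 3).
Configuration: t₂g³ eg⁰ → 3 unpaired electrons.
μ(spin-only) = √[3(3+2)] = √15 ≈ 3.87 BM.

3.87 BM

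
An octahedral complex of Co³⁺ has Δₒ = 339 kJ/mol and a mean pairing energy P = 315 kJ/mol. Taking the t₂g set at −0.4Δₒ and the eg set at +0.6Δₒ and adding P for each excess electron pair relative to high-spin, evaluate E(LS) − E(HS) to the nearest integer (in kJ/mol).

Co is in group 9, so Co³⁺ is d⁶ (9 − 3 = 6).
High-spin: t₂g⁴ eg², CFSE = -0.4Δₒ = -136 kJ/mol.
Low-spin t₂g⁶ eg⁰ gives -2.4Δₒ = -814 kJ/mol, but forming 2 extra pairs costs 2P = 630 kJ/mol, so E(LS) = -814 + 630 = -184 kJ/mol.
The difference is -184 − (-136) = -48 kJ/mol, so low-spin lies lower.

-48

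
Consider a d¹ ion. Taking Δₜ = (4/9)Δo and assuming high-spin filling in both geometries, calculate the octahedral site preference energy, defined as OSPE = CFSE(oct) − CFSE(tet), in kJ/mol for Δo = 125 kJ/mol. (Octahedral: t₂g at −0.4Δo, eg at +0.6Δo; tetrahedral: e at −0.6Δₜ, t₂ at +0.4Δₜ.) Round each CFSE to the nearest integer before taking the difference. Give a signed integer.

Octahedral (high-spin): t₂g¹ eg⁰, CFSE = 1(−0.4) + 0(+0.6) = -0.4Δo = -0.4 × 125 = -50 kJ/mol.
Tetrahedral: e¹ t₂⁰, CFSE = 1(−0.6) + 0(+0.4) = -0.6Δₜ = -0.6 × (4/9) × 125 = -33 kJ/mol.
Subtracting, OSPE = -50 − (-33) = -17 kJ/mol.

-17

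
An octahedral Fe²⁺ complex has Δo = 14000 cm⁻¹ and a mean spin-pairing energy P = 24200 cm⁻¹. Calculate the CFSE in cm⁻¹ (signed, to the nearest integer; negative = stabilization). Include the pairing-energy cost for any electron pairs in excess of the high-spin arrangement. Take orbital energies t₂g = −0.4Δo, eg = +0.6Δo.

Fe²⁺: group 8, so d-count = 8 − 2 = 6.
Δo < P, so pairing is avoided: the ground state is high-spin.
Configuration: t₂g⁴ eg².
Orbital CFSE = -0.4Δo = -0.4 × 14000 = -5600 cm⁻¹.
High-spin has no excess pairs, so no pairing correction applies.

-5600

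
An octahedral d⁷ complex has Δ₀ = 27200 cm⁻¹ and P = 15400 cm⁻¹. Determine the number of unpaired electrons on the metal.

1

Since Δ₀ = 27200 cm⁻¹ > P = 15400 cm⁻¹, the complex adopts the low-spin configuration.
Filling d⁷ accordingly: t2g^6 e_g^1.
Unpaired electrons: 1.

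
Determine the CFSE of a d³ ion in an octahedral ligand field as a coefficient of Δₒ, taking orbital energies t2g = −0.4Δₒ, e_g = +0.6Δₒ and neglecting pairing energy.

Configuration: t2g^3 e_g^0.
CFSE = 3(-0.4Δₒ) + 0(0.6Δₒ) = -1.2Δₒ + 0.0Δₒ = -1.2Δₒ.

-1.2 Δₒ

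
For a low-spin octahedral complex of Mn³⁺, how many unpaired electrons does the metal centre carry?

2

Mn³⁺: group 7, so d-count = 7 − 3 = 4.
Configuration: t₂g⁴ eg⁰, giving 2 unpaired electrons.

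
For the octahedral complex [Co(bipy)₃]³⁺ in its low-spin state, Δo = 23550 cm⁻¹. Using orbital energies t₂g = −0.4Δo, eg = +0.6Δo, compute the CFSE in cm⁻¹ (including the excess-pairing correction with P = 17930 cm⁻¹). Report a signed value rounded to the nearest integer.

bipy is neutral, so the +3 overall charge sits on Co: oxidation state +3.
Co is in group 9, so Co³⁺ is d⁶ (9 − 3 = 6).
The d⁶ electrons fill as t₂g⁶ eg⁰.
CFSE(orbital) = 6×(-0.4Δo) + 0×(0.6Δo) = -2.4Δo; with Δo = 23550 cm⁻¹ that is -56520 cm⁻¹.
Pairing penalty: 3 pairs vs 1 in the high-spin reference → 2 extra × P = 35860 cm⁻¹.
Overall CFSE = -56520 + 35860 = -20660 cm⁻¹.

-20660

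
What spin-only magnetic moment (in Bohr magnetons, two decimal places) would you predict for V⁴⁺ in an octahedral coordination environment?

V sits in group 5; removing 4 electrons leaves V⁴⁺ with 5 − 4 = 1 d electrons.
Configuration: t₂g¹ eg⁰ → 1 unpaired electron.
μ(spin-only) = √[1(1+2)] = √3 ≈ 1.73 Bohr magnetons.

1.73 Bohr magnetons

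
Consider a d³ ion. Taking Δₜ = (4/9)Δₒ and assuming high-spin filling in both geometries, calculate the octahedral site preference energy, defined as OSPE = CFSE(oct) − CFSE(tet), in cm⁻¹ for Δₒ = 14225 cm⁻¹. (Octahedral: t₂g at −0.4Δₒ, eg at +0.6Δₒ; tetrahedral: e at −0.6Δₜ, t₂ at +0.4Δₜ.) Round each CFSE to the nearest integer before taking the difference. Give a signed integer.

Octahedral high-spin t₂g³ eg⁰: CFSE = -1.2 × 14225 = -17070 cm⁻¹.
In a tetrahedral site the filling is e² t₂¹: CFSE(tet) = -0.8Δₜ = -0.8 × (4/9)(14225) = -5058 cm⁻¹.
OSPE = -17070 − (-5058) = -12012 cm⁻¹.

-12012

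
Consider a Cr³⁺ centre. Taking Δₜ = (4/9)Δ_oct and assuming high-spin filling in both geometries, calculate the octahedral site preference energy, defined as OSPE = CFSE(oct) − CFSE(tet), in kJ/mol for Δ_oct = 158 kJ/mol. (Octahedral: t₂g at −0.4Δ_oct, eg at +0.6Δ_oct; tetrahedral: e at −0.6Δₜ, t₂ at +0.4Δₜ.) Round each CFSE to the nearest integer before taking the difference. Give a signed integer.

Cr³⁺: group 6, so d-count = 6 − 3 = 3.
In an octahedral site d³ (HS) is t₂g³ eg⁰, giving CFSE(oct) = -1.2Δ_oct = -190 kJ/mol.
In a tetrahedral site the filling is e² t₂¹: CFSE(tet) = -0.8Δₜ = -0.8 × (4/9)(158) = -56 kJ/mol.
OSPE = CFSE(oct) − CFSE(tet) = -190 − (-56) = -134 kJ/mol.

-134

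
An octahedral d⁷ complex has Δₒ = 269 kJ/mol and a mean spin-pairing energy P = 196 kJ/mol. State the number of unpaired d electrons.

Since Δₒ = 269 kJ/mol > P = 196 kJ/mol, the complex adopts the low-spin configuration.
That gives t₂g⁶ eg¹.
Unpaired electrons: 1.

1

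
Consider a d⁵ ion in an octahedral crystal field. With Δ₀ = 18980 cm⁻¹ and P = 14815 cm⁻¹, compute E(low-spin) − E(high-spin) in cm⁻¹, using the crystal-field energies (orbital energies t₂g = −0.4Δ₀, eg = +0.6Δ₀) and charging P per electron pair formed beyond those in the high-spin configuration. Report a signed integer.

-8330

High-spin: t₂g³ eg², CFSE = 0.0Δ₀ = 0 cm⁻¹.
Low-spin: t₂g⁵ eg⁰, orbital CFSE = -2.0Δ₀ = -37960 cm⁻¹; plus 2 excess pairs × P = +29630 cm⁻¹; total -8330 cm⁻¹.
Thus E(LS) − E(HS) = -8330 cm⁻¹.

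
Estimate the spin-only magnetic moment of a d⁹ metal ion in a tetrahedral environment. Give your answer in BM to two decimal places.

Tetrahedral splitting is small, so the complex is high-spin.
Configuration: e⁴ t₂⁵ → 1 unpaired electron.
μ(spin-only) = √[1(1+2)] = √3 ≈ 1.73 BM.

1.73 BM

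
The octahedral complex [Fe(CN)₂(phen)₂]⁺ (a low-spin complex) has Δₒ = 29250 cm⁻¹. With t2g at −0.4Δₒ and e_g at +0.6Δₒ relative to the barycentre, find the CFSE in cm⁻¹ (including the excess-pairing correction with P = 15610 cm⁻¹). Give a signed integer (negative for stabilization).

-27280

Ligand charges: 2×(-1) from CN⁻ and 2×(+0) from phen sum to -2; with overall charge +1, Fe is +3.
Group 8 minus oxidation state +3 gives a d⁵ configuration for Fe³⁺.
Electron filling gives t2g^5 e_g^0.
The orbital stabilization is -2.0Δₒ = -2.0 × 29250 = -58500 cm⁻¹.
High-spin d⁵ would be t2g^3 e_g^2 with 0 pairs; low-spin has 2, so 2 excess pairs cost +2P = +31220 cm⁻¹.
Net CFSE = -58500 + 31220 = -27280 cm⁻¹.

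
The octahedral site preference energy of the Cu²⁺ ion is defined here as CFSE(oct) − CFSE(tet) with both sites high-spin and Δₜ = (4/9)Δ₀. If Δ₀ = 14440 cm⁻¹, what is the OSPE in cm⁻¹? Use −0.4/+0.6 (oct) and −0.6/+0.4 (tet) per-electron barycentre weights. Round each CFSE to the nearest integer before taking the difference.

Group 11 minus oxidation state +2 gives a d⁹ configuration for Cu²⁺.
In an octahedral site d⁹ (HS) is t₂g⁶ eg³, giving CFSE(oct) = -0.6Δ₀ = -8664 cm⁻¹.
Tetrahedral e⁴ t₂⁵ gives -0.4Δₜ = -0.4 × (4/9) × 14440 = -2567 cm⁻¹.
OSPE = CFSE(oct) − CFSE(tet) = -8664 − (-2567) = -6097 cm⁻¹.

-6097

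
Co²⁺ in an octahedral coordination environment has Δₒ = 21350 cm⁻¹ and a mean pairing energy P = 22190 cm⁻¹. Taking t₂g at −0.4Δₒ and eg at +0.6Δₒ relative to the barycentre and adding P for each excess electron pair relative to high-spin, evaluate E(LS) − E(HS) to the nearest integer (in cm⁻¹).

840

Group 9 minus oxidation state +2 gives a d⁷ configuration for Co²⁺.
High-spin: t₂g⁵ eg², CFSE = -0.8Δₒ = -17080 cm⁻¹.
Low-spin: t₂g⁶ eg¹, orbital CFSE = -1.8Δₒ = -38430 cm⁻¹; plus 1 excess pair × P = +22190 cm⁻¹; total -16240 cm⁻¹.
E(LS) − E(HS) = -16240 − (-17080) = 840 cm⁻¹.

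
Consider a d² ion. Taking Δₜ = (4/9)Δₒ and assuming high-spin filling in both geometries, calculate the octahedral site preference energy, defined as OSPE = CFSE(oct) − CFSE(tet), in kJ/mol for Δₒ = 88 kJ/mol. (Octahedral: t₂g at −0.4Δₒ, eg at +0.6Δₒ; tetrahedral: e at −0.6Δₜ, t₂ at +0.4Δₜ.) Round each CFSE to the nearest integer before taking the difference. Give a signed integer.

-23

Octahedral high-spin t2g^2 e_g^0: CFSE = -0.8 × 88 = -70 kJ/mol.
Tetrahedral: e^2 t2^0, CFSE = 2(−0.6) + 0(+0.4) = -1.2Δₜ = -1.2 × (4/9) × 88 = -47 kJ/mol.
Subtracting, OSPE = -70 − (-47) = -23 kJ/mol.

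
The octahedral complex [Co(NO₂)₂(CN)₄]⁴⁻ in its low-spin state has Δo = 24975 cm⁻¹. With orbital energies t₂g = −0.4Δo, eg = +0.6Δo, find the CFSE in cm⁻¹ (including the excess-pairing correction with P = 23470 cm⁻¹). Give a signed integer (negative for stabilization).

Ligand charges: 2×(-1) from NO₂⁻ and 4×(-1) from CN⁻ sum to -6; with overall charge -4, Co is +2.
Co²⁺: group 9, so d-count = 9 − 2 = 7.
The d⁷ electrons fill as t₂g⁶ eg¹.
The orbital stabilization is -1.8Δo = -1.8 × 24975 = -44955 cm⁻¹.
Pairing penalty: 3 pairs vs 2 in the high-spin reference → 1 extra × P = 23470 cm⁻¹.
Combining: -44955 + 23470 = -21485 cm⁻¹.

-21485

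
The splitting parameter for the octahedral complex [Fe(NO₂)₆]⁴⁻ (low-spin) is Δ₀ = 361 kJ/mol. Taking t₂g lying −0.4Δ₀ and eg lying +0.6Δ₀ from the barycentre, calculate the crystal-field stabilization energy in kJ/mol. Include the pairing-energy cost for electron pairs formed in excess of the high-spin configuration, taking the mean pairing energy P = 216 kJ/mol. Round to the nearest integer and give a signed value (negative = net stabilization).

Each NO₂⁻ contributes -1; 6 × (-1) = -6. With overall charge -4, Fe is in the +2 oxidation state.
Fe is in group 8, so Fe²⁺ is d⁶ (8 − 2 = 6).
Configuration: t₂g⁶ eg⁰.
CFSE(orbital) = 6×(-0.4Δ₀) + 0×(0.6Δ₀) = -2.4Δ₀; with Δ₀ = 361 kJ/mol that is -866 kJ/mol.
Relative to high-spin t₂g⁴ eg² (1 paired), the low-spin configuration has 2 additional pairs, contributing +2 × 216 = +432 kJ/mol.
Net CFSE = -866 + 432 = -434 kJ/mol.

-434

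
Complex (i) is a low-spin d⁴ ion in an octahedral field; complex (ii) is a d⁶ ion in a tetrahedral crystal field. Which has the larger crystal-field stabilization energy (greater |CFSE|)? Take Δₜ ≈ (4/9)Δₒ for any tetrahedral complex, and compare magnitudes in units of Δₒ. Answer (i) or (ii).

(i): t2g^4 e_g^0, CFSE = -1.6Δₒ.
(ii): Tetrahedral splitting is small, so the complex is high-spin; e^3 t2^3, CFSE = -0.6Δₜ ≈ -0.27Δₒ.
So (i) has the larger |CFSE|.

(i)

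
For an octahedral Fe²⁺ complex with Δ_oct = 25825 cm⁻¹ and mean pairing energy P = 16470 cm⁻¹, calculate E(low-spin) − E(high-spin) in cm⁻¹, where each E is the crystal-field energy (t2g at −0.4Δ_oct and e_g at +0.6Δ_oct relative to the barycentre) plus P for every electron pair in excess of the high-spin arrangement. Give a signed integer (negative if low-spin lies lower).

Fe²⁺: group 8, so d-count = 8 − 2 = 6.
High-spin: t2g^4 e_g^2, CFSE = -0.4Δ_oct = -10330 cm⁻¹.
For low-spin the configuration is t2g^6 e_g^0: orbital energy -2.4 × 25825 = -61980 cm⁻¹, and 2 additional pairs relative to high-spin add 32940 cm⁻¹, giving -29040 cm⁻¹.
Thus E(LS) − E(HS) = -18710 cm⁻¹.

-18710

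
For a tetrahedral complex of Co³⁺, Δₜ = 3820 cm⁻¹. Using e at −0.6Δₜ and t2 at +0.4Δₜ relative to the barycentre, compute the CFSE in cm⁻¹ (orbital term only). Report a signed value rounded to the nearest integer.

Co is in group 9, so Co³⁺ is d⁶ (9 − 3 = 6).
Tetrahedral fields are weak (Δₜ ≈ 4/9 Δₒ), so electrons fill high-spin.
Electron filling gives e^3 t2^3.
Orbital CFSE = 3(-0.6) + 3(0.4) = -0.6Δₜ = -0.6 × 3820 = -2292 cm⁻¹.

-2292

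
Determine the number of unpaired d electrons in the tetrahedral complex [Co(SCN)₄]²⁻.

3

Each SCN⁻ contributes -1; 4 × (-1) = -4. With overall charge -2, Co is in the +2 oxidation state.
Co sits in group 9; removing 2 electrons leaves Co²⁺ with 9 − 2 = 7 d electrons.
Tetrahedral fields are weak (Δₜ ≈ 4/9 Δₒ), so electrons fill high-spin.
Configuration: e^4 t2^3, giving 3 unpaired electrons.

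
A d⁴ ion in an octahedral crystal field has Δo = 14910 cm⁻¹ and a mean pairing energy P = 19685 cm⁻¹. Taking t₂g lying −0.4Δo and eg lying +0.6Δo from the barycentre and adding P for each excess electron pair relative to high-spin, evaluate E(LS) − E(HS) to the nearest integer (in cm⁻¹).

High-spin: t₂g³ eg¹, CFSE = -0.6Δo = -8946 cm⁻¹.
Low-spin t₂g⁴ eg⁰ gives -1.6Δo = -23856 cm⁻¹, but forming 1 extra pair costs 1P = 19685 cm⁻¹, so E(LS) = -23856 + 19685 = -4171 cm⁻¹.
E(LS) − E(HS) = -4171 − (-8946) = 4775 cm⁻¹.

4775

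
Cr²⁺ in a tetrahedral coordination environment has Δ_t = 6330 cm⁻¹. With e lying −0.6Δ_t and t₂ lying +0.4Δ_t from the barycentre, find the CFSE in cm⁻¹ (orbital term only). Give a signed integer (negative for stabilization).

-2532

Cr is in group 6, so Cr²⁺ is d⁴ (6 − 2 = 4).
Tetrahedral splitting is small, so the complex is high-spin.
Configuration: e² t₂².
CFSE(orbital) = 2×(-0.6Δ_t) + 2×(0.4Δ_t) = -0.4Δ_t; with Δ_t = 6330 cm⁻¹ that is -2532 cm⁻¹.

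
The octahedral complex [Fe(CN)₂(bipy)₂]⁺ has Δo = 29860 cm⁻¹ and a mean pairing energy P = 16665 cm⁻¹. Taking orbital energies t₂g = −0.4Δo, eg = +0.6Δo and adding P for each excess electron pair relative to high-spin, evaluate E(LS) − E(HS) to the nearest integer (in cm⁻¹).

-26390

Ligand charges: 2×(-1) from CN⁻ and 2×(+0) from bipy sum to -2; with overall charge +1, Fe is +3.
Group 8 minus oxidation state +3 gives a d⁵ configuration for Fe³⁺.
In the high-spin limit (t₂g³ eg²) the orbital term is 0.0Δo = 0 cm⁻¹, with no excess pairing.
Low-spin: t₂g⁵ eg⁰, orbital CFSE = -2.0Δo = -59720 cm⁻¹; plus 2 excess pairs × P = +33330 cm⁻¹; total -26390 cm⁻¹.
Thus E(LS) − E(HS) = -26390 cm⁻¹.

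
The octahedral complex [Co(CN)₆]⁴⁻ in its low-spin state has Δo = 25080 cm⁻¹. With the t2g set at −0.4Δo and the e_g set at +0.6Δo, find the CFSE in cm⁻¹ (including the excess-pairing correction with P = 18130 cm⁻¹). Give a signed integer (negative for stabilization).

Each CN⁻ contributes -1; 6 × (-1) = -6. With overall charge -4, Co is in the +2 oxidation state.
Co sits in group 9; removing 2 electrons leaves Co²⁺ with 9 − 2 = 7 d electrons.
Electron filling gives t2g^6 e_g^1.
CFSE(orbital) = 6×(-0.4Δo) + 1×(0.6Δo) = -1.8Δo; with Δo = 25080 cm⁻¹ that is -45144 cm⁻¹.
Relative to high-spin t2g^5 e_g^2 (2 paired), the low-spin configuration has 1 additional pair, contributing +1 × 18130 = +18130 cm⁻¹.
Net CFSE = -45144 + 18130 = -27014 cm⁻¹.

-27014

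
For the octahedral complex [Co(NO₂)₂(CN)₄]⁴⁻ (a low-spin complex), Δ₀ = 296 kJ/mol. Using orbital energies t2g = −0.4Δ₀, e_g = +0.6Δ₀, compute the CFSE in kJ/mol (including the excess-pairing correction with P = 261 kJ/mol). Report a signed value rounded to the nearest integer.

-272

Ligand charges: 2×(-1) from NO₂⁻ and 4×(-1) from CN⁻ sum to -6; with overall charge -4, Co is +2.
Co²⁺: group 9, so d-count = 9 − 2 = 7.
The d⁷ electrons fill as t2g^6 e_g^1.
Orbital CFSE = 6(-0.4) + 1(0.6) = -1.8Δ₀ = -1.8 × 296 = -533 kJ/mol.
Relative to high-spin t2g^5 e_g^2 (2 paired), the low-spin configuration has 1 additional pair, contributing +1 × 261 = +261 kJ/mol.
Overall CFSE = -533 + 261 = -272 kJ/mol.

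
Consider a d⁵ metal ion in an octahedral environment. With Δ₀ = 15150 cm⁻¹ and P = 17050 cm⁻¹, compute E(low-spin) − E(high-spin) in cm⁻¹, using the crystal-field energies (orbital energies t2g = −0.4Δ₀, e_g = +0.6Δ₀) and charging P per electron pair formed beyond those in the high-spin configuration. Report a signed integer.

3800

In the high-spin limit (t2g^3 e_g^2) the orbital term is 0.0Δ₀ = 0 cm⁻¹, with no excess pairing.
Low-spin t2g^5 e_g^0 gives -2.0Δ₀ = -30300 cm⁻¹, but forming 2 extra pairs costs 2P = 34100 cm⁻¹, so E(LS) = -30300 + 34100 = 3800 cm⁻¹.
The difference is 3800 − (0) = 3800 cm⁻¹, so high-spin lies lower.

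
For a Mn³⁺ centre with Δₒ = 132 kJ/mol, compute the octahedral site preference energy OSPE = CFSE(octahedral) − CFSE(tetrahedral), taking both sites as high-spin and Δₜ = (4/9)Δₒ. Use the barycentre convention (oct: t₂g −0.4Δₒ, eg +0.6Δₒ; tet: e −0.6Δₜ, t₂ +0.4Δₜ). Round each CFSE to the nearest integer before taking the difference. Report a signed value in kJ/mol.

-56

Group 7 minus oxidation state +3 gives a d⁴ configuration for Mn³⁺.
Octahedral high-spin t2g^3 e_g^1: CFSE = -0.6 × 132 = -79 kJ/mol.
In a tetrahedral site the filling is e^2 t2^2: CFSE(tet) = -0.4Δₜ = -0.4 × (4/9)(132) = -23 kJ/mol.
Subtracting, OSPE = -79 − (-23) = -56 kJ/mol.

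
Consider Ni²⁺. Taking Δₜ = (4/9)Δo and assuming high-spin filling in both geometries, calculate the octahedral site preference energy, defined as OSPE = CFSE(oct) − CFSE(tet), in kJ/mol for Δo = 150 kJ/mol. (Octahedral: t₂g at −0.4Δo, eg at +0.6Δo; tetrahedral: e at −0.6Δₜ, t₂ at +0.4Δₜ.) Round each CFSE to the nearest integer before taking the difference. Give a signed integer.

-127

Ni sits in group 10; removing 2 electrons leaves Ni²⁺ with 10 − 2 = 8 d electrons.
Octahedral high-spin t₂g⁶ eg²: CFSE = -1.2 × 150 = -180 kJ/mol.
Tetrahedral: e⁴ t₂⁴, CFSE = 4(−0.6) + 4(+0.4) = -0.8Δₜ = -0.8 × (4/9) × 150 = -53 kJ/mol.
OSPE = CFSE(oct) − CFSE(tet) = -180 − (-53) = -127 kJ/mol.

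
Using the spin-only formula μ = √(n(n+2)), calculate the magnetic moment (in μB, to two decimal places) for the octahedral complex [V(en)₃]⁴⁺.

en is neutral, so the +4 overall charge sits on V: oxidation state +4.
V sits in group 5; removing 4 electrons leaves V⁴⁺ with 5 − 4 = 1 d electrons.
Configuration: t2g^1 e_g^0 → 1 unpaired electron.
μ(spin-only) = √[1(1+2)] = √3 ≈ 1.73 μB.

1.73 μB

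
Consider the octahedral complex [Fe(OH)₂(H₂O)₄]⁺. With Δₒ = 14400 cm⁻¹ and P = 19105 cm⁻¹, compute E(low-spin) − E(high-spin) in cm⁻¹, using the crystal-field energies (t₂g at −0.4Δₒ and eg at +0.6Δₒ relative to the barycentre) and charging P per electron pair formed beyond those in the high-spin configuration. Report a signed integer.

Ligand charges: 2×(-1) from OH⁻ and 4×(+0) from H₂O sum to -2; with overall charge +1, Fe is +3.
Fe sits in group 8; removing 3 electrons leaves Fe³⁺ with 8 − 3 = 5 d electrons.
High-spin: t₂g³ eg², CFSE = 0.0Δₒ = 0 cm⁻¹.
For low-spin the configuration is t₂g⁵ eg⁰: orbital energy -2.0 × 14400 = -28800 cm⁻¹, and 2 additional pairs relative to high-spin add 38210 cm⁻¹, giving 9410 cm⁻¹.
Thus E(LS) − E(HS) = 9410 cm⁻¹.

9410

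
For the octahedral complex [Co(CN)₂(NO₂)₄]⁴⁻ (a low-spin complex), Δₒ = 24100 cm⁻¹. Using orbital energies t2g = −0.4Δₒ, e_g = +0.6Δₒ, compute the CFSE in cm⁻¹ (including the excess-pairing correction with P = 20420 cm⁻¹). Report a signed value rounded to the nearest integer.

Ligand charges: 2×(-1) from CN⁻ and 4×(-1) from NO₂⁻ sum to -6; with overall charge -4, Co is +2.
Co sits in group 9; removing 2 electrons leaves Co²⁺ with 9 − 2 = 7 d electrons.
Electron filling gives t2g^6 e_g^1.
The orbital stabilization is -1.8Δₒ = -1.8 × 24100 = -43380 cm⁻¹.
Relative to high-spin t2g^5 e_g^2 (2 paired), the low-spin configuration has 1 additional pair, contributing +1 × 20420 = +20420 cm⁻¹.
Overall CFSE = -43380 + 20420 = -22960 cm⁻¹.

-22960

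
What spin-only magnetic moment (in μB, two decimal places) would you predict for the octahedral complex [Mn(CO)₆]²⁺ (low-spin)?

1.73 μB

CO is neutral, so the +2 overall charge sits on Mn: oxidation state +2.
Mn is in group 7, so Mn²⁺ is d⁵ (7 − 2 = 5).
Configuration: t₂g⁵ eg⁰ → 1 unpaired electron.
μ(spin-only) = √[1(1+2)] = √3 ≈ 1.73 μB.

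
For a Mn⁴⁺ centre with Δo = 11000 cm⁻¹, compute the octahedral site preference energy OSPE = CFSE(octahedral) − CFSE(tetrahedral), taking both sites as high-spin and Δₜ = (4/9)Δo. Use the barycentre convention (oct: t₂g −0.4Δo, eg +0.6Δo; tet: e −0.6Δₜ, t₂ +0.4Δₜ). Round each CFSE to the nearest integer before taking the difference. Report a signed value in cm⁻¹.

-9289

Mn⁴⁺: group 7, so d-count = 7 − 4 = 3.
Octahedral (high-spin): t₂g³ eg⁰, CFSE = 3(−0.4) + 0(+0.6) = -1.2Δo = -1.2 × 11000 = -13200 cm⁻¹.
Tetrahedral: e² t₂¹, CFSE = 2(−0.6) + 1(+0.4) = -0.8Δₜ = -0.8 × (4/9) × 11000 = -3911 cm⁻¹.
Subtracting, OSPE = -13200 − (-3911) = -9289 cm⁻¹.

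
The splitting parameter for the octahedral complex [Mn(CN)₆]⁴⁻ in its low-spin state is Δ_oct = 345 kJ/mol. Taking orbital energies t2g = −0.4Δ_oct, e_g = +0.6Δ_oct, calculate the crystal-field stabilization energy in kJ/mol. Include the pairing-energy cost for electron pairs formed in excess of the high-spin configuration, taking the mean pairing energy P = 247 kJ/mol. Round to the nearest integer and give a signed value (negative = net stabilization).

Each CN⁻ contributes -1; 6 × (-1) = -6. With overall charge -4, Mn is in the +2 oxidation state.
Mn is in group 7, so Mn²⁺ is d⁵ (7 − 2 = 5).
Electron filling gives t2g^5 e_g^0.
CFSE(orbital) = 5×(-0.4Δ_oct) + 0×(0.6Δ_oct) = -2.0Δ_oct; with Δ_oct = 345 kJ/mol that is -690 kJ/mol.
Relative to high-spin t2g^3 e_g^2 (0 paired), the low-spin configuration has 2 additional pairs, contributing +2 × 247 = +494 kJ/mol.
Overall CFSE = -690 + 494 = -196 kJ/mol.

-196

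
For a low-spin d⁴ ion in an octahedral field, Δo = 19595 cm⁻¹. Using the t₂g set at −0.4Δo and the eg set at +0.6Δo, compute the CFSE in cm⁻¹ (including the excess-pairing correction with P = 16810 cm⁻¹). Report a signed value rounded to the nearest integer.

-14542

Configuration: t₂g⁴ eg⁰.
CFSE(orbital) = 4×(-0.4Δo) + 0×(0.6Δo) = -1.6Δo; with Δo = 19595 cm⁻¹ that is -31352 cm⁻¹.
Pairing penalty: 1 pair vs 0 in the high-spin reference → 1 extra × P = 16810 cm⁻¹.
Combining: -31352 + 16810 = -14542 cm⁻¹.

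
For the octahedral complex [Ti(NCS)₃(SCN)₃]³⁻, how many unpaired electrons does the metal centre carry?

1

Ligand charges: 3×(-1) from NCS⁻ and 3×(-1) from SCN⁻ sum to -6; with overall charge -3, Ti is +3.
Ti³⁺: group 4, so d-count = 4 − 3 = 1.
Configuration: t₂g¹ eg⁰, giving 1 unpaired electron.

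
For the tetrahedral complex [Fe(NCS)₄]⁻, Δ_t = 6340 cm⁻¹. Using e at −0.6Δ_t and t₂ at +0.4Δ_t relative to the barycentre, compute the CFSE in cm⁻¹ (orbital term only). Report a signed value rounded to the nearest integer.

Each NCS⁻ contributes -1; 4 × (-1) = -4. With overall charge -1, Fe is in the +3 oxidation state.
Fe³⁺: group 8, so d-count = 8 − 3 = 5.
Tetrahedral fields are weak (Δₜ ≈ 4/9 Δₒ), so electrons fill high-spin.
The d⁵ electrons fill as e² t₂³.
CFSE(orbital) = 2×(-0.6Δ_t) + 3×(0.4Δ_t) = 0.0Δ_t; with Δ_t = 6340 cm⁻¹ that is 0 cm⁻¹.

0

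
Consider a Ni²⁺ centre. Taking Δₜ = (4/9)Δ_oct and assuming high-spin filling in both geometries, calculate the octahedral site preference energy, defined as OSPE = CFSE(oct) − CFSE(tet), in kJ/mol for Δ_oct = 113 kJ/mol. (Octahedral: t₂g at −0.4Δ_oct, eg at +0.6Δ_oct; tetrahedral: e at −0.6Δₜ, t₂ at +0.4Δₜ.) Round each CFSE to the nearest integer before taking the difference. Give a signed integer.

Ni is in group 10, so Ni²⁺ is d⁸ (10 − 2 = 8).
Octahedral (high-spin): t₂g⁶ eg², CFSE = 6(−0.4) + 2(+0.6) = -1.2Δ_oct = -1.2 × 113 = -136 kJ/mol.
Tetrahedral: e⁴ t₂⁴, CFSE = 4(−0.6) + 4(+0.4) = -0.8Δₜ = -0.8 × (4/9) × 113 = -40 kJ/mol.
Subtracting, OSPE = -136 − (-40) = -96 kJ/mol.

-96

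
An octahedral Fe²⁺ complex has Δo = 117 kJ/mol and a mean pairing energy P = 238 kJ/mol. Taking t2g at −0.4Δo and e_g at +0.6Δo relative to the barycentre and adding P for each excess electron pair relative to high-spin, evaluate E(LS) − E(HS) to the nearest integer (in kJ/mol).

242

Fe sits in group 8; removing 2 electrons leaves Fe²⁺ with 8 − 2 = 6 d electrons.
High-spin: t2g^4 e_g^2, CFSE = -0.4Δo = -47 kJ/mol.
Low-spin: t2g^6 e_g^0, orbital CFSE = -2.4Δo = -281 kJ/mol; plus 2 excess pairs × P = +476 kJ/mol; total 195 kJ/mol.
The difference is 195 − (-47) = 242 kJ/mol, so high-spin lies lower.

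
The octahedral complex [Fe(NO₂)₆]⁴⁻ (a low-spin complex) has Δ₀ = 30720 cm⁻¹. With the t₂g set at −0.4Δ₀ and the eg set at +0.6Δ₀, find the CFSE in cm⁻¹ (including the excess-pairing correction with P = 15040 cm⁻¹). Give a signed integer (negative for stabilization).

Each NO₂⁻ contributes -1; 6 × (-1) = -6. With overall charge -4, Fe is in the +2 oxidation state.
Fe is in group 8, so Fe²⁺ is d⁶ (8 − 2 = 6).
Electron filling gives t₂g⁶ eg⁰.
The orbital stabilization is -2.4Δ₀ = -2.4 × 30720 = -73728 cm⁻¹.
High-spin d⁶ would be t₂g⁴ eg² with 1 pair; low-spin has 3, so 2 excess pairs cost +2P = +30080 cm⁻¹.
Overall CFSE = -73728 + 30080 = -43648 cm⁻¹.

-43648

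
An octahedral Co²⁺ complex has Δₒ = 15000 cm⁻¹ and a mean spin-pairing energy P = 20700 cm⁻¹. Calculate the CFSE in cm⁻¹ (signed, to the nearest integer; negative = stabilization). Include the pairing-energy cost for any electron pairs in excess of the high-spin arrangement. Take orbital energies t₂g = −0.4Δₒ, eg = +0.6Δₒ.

-12000

Co is in group 9, so Co²⁺ is d⁷ (9 − 2 = 7).
Δₒ < P, so pairing is avoided: the ground state is high-spin.
That gives t₂g⁵ eg².
Orbital CFSE = -0.8Δₒ = -0.8 × 15000 = -12000 cm⁻¹.
High-spin has no excess pairs, so no pairing correction applies.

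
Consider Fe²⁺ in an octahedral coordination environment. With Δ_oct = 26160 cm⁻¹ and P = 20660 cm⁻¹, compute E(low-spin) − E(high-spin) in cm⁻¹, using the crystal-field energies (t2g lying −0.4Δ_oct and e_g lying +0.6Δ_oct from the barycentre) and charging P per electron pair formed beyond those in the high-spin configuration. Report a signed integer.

-11000

Fe²⁺: group 8, so d-count = 8 − 2 = 6.
High-spin: t2g^4 e_g^2, CFSE = -0.4Δ_oct = -10464 cm⁻¹.
For low-spin the configuration is t2g^6 e_g^0: orbital energy -2.4 × 26160 = -62784 cm⁻¹, and 2 additional pairs relative to high-spin add 41320 cm⁻¹, giving -21464 cm⁻¹.
Thus E(LS) − E(HS) = -11000 cm⁻¹.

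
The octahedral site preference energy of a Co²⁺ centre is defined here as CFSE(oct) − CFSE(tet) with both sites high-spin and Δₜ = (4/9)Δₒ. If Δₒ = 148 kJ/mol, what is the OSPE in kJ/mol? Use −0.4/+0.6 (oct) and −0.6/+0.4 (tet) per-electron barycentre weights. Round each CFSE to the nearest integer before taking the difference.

-39

Co sits in group 9; removing 2 electrons leaves Co²⁺ with 9 − 2 = 7 d electrons.
In an octahedral site d⁷ (HS) is t2g^5 e_g^2, giving CFSE(oct) = -0.8Δₒ = -118 kJ/mol.
Tetrahedral: e^4 t2^3, CFSE = 4(−0.6) + 3(+0.4) = -1.2Δₜ = -1.2 × (4/9) × 148 = -79 kJ/mol.
OSPE = CFSE(oct) − CFSE(tet) = -118 − (-79) = -39 kJ/mol.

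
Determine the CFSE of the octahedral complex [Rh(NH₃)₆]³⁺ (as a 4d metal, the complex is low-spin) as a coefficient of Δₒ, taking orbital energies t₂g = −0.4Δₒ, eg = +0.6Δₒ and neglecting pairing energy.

-2.4 Δₒ

NH₃ is neutral, so the +3 overall charge sits on Rh: oxidation state +3.
Group 9 minus oxidation state +3 gives a d⁶ configuration for Rh³⁺.
Configuration: t₂g⁶ eg⁰.
CFSE = 6(-0.4Δₒ) + 0(0.6Δₒ) = -2.4Δₒ + 0.0Δₒ = -2.4Δₒ.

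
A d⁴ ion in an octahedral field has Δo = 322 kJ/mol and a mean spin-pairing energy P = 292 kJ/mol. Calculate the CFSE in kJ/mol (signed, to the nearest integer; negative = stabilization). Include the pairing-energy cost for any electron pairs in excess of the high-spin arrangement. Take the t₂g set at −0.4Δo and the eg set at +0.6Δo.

-223

With Δo > P the complex is low-spin.
Filling d⁴ accordingly: t₂g⁴ eg⁰.
Orbital CFSE = -1.6Δo = -1.6 × 322 = -515 kJ/mol.
Excess pairs vs high-spin: 1 − 0 = 1; pairing cost = +292 kJ/mol.
Net CFSE = -515 + 292 = -223 kJ/mol.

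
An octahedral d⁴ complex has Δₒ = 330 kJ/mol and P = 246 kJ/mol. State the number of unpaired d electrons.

2

With Δₒ > P the complex is low-spin.
That gives t2g^4 e_g^0.
Unpaired electrons: 2.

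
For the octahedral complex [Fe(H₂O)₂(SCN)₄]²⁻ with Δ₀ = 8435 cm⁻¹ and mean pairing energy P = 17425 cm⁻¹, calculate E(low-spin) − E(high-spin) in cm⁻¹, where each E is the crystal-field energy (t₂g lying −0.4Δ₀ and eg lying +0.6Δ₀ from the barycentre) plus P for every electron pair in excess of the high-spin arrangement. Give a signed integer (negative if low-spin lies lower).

17980

Ligand charges: 2×(+0) from H₂O and 4×(-1) from SCN⁻ sum to -4; with overall charge -2, Fe is +2.
Fe is in group 8, so Fe²⁺ is d⁶ (8 − 2 = 6).
High-spin d⁶ fills as t₂g⁴ eg² with CFSE 4(−0.4) + 2(+0.6) = -0.4Δ₀ = -3374 cm⁻¹.
Low-spin: t₂g⁶ eg⁰, orbital CFSE = -2.4Δ₀ = -20244 cm⁻¹; plus 2 excess pairs × P = +34850 cm⁻¹; total 14606 cm⁻¹.
Thus E(LS) − E(HS) = 17980 cm⁻¹.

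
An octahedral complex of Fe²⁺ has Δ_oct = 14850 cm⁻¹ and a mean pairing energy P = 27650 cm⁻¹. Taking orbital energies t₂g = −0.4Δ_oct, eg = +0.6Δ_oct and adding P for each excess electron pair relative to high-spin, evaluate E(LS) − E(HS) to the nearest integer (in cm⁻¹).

Fe is in group 8, so Fe²⁺ is d⁶ (8 − 2 = 6).
In the high-spin limit (t₂g⁴ eg²) the orbital term is -0.4Δ_oct = -5940 cm⁻¹, with no excess pairing.
Low-spin: t₂g⁶ eg⁰, orbital CFSE = -2.4Δ_oct = -35640 cm⁻¹; plus 2 excess pairs × P = +55300 cm⁻¹; total 19660 cm⁻¹.
The difference is 19660 − (-5940) = 25600 cm⁻¹, so high-spin lies lower.

25600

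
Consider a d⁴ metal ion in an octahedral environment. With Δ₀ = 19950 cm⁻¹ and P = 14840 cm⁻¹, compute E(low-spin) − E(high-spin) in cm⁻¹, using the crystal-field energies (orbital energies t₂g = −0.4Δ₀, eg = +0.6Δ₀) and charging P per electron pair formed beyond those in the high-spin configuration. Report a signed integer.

In the high-spin limit (t₂g³ eg¹) the orbital term is -0.6Δ₀ = -11970 cm⁻¹, with no excess pairing.
For low-spin the configuration is t₂g⁴ eg⁰: orbital energy -1.6 × 19950 = -31920 cm⁻¹, and 1 additional pair relative to high-spin adds 14840 cm⁻¹, giving -17080 cm⁻¹.
E(LS) − E(HS) = -17080 − (-11970) = -5110 cm⁻¹.

-5110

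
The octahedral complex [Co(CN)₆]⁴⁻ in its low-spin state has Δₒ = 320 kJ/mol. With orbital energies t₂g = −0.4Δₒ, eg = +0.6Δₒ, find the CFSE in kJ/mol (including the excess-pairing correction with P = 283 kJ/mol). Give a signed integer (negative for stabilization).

Each CN⁻ contributes -1; 6 × (-1) = -6. With overall charge -4, Co is in the +2 oxidation state.
Co²⁺: group 9, so d-count = 9 − 2 = 7.
Configuration: t₂g⁶ eg¹.
Orbital CFSE = 6(-0.4) + 1(0.6) = -1.8Δₒ = -1.8 × 320 = -576 kJ/mol.
Pairing penalty: 3 pairs vs 2 in the high-spin reference → 1 extra × P = 283 kJ/mol.
Combining: -576 + 283 = -293 kJ/mol.

-293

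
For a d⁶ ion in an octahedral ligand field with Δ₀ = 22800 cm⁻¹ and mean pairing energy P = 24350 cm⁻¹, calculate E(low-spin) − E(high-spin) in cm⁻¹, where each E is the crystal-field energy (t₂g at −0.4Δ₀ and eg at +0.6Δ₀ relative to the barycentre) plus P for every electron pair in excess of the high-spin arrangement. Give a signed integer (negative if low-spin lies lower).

3100

High-spin d⁶ fills as t₂g⁴ eg² with CFSE 4(−0.4) + 2(+0.6) = -0.4Δ₀ = -9120 cm⁻¹.
Low-spin: t₂g⁶ eg⁰, orbital CFSE = -2.4Δ₀ = -54720 cm⁻¹; plus 2 excess pairs × P = +48700 cm⁻¹; total -6020 cm⁻¹.
E(LS) − E(HS) = -6020 − (-9120) = 3100 cm⁻¹.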